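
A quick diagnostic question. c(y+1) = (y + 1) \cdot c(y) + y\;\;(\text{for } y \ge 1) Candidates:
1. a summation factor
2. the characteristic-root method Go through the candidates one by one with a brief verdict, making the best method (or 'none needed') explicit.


Method: a summation factor — with the index-dependent coefficient y + 1, dividing by the cumulative product turns the left side into a pure difference.
- a summation factor: applies; the problem has the shape this method handles.
- the characteristic-root method: an index-dependent weight blocks the pure exponential ansatz.


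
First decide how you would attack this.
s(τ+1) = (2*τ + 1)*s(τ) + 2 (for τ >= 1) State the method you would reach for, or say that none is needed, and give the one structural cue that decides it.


Technique: a summation factor — an index-dependent multiplier 2*τ + 1 rules out characteristic roots; a summation factor converts it to a pure difference.


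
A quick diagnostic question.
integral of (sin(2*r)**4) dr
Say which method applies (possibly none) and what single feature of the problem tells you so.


Technique: a trigonometric identity — even powers like sin(2*r)**4 never integrate directly; the half-angle identity lowers the degree first.


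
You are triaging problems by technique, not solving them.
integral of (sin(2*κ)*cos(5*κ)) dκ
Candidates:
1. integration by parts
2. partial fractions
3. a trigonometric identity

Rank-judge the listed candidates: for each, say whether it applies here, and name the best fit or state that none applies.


Method: a trigonometric identity — distinct frequencies under one product (sin(2*κ)*cos(5*κ)): the product-to-sum identity is the systematic route to an integrable form.
- integration by parts: not the fit here: there is no polynomial factor to ladder down — parts can still close the trigonometric product by recursion, though the identity rewrite is the direct route.
- partial fractions — there is no rational-function structure to decompose.
- a trigonometric identity: yes, a natural case for it.


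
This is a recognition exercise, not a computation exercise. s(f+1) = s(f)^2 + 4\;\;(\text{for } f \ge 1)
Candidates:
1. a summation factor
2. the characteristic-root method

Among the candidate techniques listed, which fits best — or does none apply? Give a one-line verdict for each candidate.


Technique: no special technique — the unknown sequence enters the update nonlinearly, so no linear method fits the recurrence as written — direct iteration remains.
- a summation factor — the recursion is nonlinear — outside the first-order linear family a summation factor addresses.
- the characteristic-root method — the recursion is nonlinear in the sequence values, so no linear-modes ansatz applies.


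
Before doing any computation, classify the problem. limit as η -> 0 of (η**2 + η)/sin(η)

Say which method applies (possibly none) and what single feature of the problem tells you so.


Best approach: l'Hôpital's rule (0/0) — numerator and denominator both vanish at 0 — a genuine 0/0 form, which is exactly when l'Hôpital applies. Known elementary limits would finish this too — the rule just bypasses the case analysis.


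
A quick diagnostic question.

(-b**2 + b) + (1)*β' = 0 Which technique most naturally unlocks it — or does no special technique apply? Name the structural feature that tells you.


Method: no special technique — solved for the derivative, no β appears — this is antidifferentiation in b wearing ODE clothing.


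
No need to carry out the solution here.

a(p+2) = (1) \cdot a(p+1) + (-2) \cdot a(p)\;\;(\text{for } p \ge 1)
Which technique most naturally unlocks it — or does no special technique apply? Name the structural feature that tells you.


Best approach: the characteristic-root method — the recurrence treats every index alike (constant coefficients, no forcing) — precisely the regime where r^p trials close it.


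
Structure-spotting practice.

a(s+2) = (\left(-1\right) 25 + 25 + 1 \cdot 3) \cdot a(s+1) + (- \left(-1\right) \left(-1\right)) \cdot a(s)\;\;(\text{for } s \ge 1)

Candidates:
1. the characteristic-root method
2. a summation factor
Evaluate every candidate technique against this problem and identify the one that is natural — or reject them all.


Method: the characteristic-root method — no index-dependence in the weights and nothing inhomogeneous: classic characteristic-equation setup.
- the characteristic-root method: yes — fits the structure here.
- a summation factor — a summation factor telescopes one-step recursions; this one carries higher-order memory.


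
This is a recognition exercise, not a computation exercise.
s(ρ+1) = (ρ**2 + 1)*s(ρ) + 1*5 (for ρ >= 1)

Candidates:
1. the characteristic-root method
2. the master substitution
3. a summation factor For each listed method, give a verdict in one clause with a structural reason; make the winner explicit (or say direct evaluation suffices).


Technique: a summation factor — the coefficient ρ**2 + 1 drifts with the index, so no fixed root exists; normalizing by the cumulative product telescopes it.
- the characteristic-root method — the coefficients vary with the index, breaking the constant-coefficient structure the method needs.
- the master substitution: the recursive argument is a shift of the index, not a fixed fraction of it.
- a summation factor — a fit — the right tool for this form.


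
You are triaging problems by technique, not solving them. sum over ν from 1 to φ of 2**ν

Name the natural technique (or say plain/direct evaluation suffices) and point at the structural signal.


Best approach: the geometric series formula — each summand is the previous one scaled by 2; that constant multiplier is itself the geometric structure.


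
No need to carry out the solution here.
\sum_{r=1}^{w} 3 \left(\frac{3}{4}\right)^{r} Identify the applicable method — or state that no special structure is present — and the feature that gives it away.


Technique: the geometric series formula — term-over-term division gives \frac{3}{4} every time — index-free ratio, geometric sum formula applies.


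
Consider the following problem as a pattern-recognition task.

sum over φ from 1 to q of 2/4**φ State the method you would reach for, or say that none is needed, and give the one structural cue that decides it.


Diagnosis: the geometric series formula — consecutive terms stand in a fixed index-free ratio — the geometric sum formula closes it.


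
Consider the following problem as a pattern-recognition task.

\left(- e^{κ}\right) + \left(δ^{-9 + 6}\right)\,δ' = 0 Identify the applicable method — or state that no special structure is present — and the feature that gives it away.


Technique: separation of variables — one side of the product carries the independent variable, the other the unknown — the textbook separation shape. The cross-partial test also passes here (vacuously, each side single-variable); the potential-function route would work, separation is simply more immediate.


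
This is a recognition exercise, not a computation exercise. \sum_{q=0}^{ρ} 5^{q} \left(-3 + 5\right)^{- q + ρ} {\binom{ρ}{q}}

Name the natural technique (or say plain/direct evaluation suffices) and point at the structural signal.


Method: the binomial theorem — binomial coefficients against complementary powers of 5 and (-3 + 5): recognize the binomial expansion and resum.


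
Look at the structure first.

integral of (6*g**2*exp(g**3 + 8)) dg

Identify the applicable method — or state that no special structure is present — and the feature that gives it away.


Technique: u-substitution — viewed as a product, the integrand is a composition evaluated at g**3 + 8 times (a constant multiple of) that inner expression's derivative, so u = g**3 + 8 makes it elementary.


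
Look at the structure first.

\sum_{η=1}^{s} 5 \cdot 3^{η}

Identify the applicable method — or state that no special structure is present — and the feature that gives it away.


Best approach: the geometric series formula — each term is 3 times the previous one, so the geometric-series formula applies directly.


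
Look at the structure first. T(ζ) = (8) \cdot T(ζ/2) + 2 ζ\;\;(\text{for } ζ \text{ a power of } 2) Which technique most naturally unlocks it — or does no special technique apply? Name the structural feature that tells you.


Diagnosis: the master substitution — treat m = log base 2 of ζ as the new clock: one recursion step advances m by one while ζ scales by 2.


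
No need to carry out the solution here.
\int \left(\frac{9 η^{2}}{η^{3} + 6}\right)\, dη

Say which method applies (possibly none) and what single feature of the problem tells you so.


Method: u-substitution — 9 η^{2} matches the derivative of η^{3} + 6 up to a constant; with u = η^{3} + 6 the whole integrand folds into a function of u alone.


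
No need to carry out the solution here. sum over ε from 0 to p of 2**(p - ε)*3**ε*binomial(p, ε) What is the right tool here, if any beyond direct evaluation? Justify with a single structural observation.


Method: the binomial theorem — the binomial coefficients weight matched powers of 3 and 2, which is exactly the expansion of a binomial power.


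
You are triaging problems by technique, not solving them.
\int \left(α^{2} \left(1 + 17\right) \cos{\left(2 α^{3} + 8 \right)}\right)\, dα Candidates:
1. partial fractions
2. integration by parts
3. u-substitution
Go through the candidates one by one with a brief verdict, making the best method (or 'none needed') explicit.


Verdict: u-substitution — viewed as a product, the integrand is a composition evaluated at 2 α^{3} + 8 times (a constant multiple of) that inner expression's derivative, so u = 2 α^{3} + 8 makes it elementary.
- partial fractions — the expression is not a ratio of polynomials that decomposes further.
- integration by parts — a polynomial factor is present, but its partner is not an exp, sine, or cosine of a degree-1 argument, nor a logarithm.
- u-substitution — yes, a natural case for it.


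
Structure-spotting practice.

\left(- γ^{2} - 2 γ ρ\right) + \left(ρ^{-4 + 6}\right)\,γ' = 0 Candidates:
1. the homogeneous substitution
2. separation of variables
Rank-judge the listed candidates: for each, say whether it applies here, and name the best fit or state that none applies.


Method: the homogeneous substitution — scaling ρ and γ together leaves the slope fixed — it depends only on γ/ρ, so substitute the ratio. This doubles as a Bernoulli equation in the unknown as written; the homogeneous route needs no setup at all.
- the homogeneous substitution: a fit — the right tool for this form.
- separation of variables: the two dependences are entangled, not a clean product of one-variable pieces.


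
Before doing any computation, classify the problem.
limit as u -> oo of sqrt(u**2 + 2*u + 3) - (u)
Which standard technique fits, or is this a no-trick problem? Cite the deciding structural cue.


Technique: conjugate multiplication — both pieces blow up but their difference is finite; the conjugate trick rationalizes sqrt(u**2 + 2*u + 3) - u.


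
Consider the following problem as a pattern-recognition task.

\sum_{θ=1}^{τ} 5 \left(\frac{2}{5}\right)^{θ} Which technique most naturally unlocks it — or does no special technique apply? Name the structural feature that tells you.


Technique: the geometric series formula — consecutive terms stand in a fixed index-free ratio — the geometric sum formula closes it.


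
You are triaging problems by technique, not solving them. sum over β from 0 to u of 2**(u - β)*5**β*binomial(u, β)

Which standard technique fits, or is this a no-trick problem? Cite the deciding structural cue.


Verdict: the binomial theorem — the summand is term β of a binomial expansion in 5 and 2; the whole sum is a single power.


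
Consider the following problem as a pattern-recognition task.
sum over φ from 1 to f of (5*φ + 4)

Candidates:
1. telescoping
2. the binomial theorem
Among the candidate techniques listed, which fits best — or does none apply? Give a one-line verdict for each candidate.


Best approach: no special technique — the summand is a plain polynomial in φ (expanding first if it arrives factored); standard power-sum formulas evaluate it term by term.
- telescoping — neither a shifted-difference shape nor integer-spaced poles are present.
- the binomial theorem: the summand does not match any term pattern of an expanded binomial power.


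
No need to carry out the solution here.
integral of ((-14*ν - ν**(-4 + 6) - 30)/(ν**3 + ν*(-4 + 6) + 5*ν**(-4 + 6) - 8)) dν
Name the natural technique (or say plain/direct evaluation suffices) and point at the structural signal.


Verdict: partial fractions — the denominator (ν**3 + ν*(-4 + 6) + 5*ν**(-4 + 6) - 8) factors, so the quotient decomposes into elementary partial fractions term by term.


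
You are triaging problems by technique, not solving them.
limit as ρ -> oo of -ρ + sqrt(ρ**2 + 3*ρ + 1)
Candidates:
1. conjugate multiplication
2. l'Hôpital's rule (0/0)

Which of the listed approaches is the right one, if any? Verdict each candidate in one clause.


Best approach: conjugate multiplication — both pieces blow up but their difference is finite; the conjugate trick rationalizes sqrt(ρ**2 + 3*ρ + 1) - ρ.
- conjugate multiplication — applicable, and directly so.
- l'Hôpital's rule (0/0) — substitution produces ∞ − ∞ rather than a vanishing quotient; the rule needs a 0/0 ratio to act on.


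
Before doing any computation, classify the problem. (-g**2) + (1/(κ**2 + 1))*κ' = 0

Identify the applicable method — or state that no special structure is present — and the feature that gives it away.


Best approach: separation of variables — solved for the derivative, the right side splits multiplicatively into a function of each variable alone — divide and integrate each side. The equation is exact as it stands too — a potential function exists — though separation reads the split structure directly.


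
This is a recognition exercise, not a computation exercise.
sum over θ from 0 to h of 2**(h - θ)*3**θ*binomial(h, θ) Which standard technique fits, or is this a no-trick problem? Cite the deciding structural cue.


Verdict: the binomial theorem — the binomial coefficients weight matched powers of 3 and 2, which is exactly the expansion of a binomial power.


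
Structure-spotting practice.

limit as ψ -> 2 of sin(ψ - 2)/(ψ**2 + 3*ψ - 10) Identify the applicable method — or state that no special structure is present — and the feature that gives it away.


Verdict: l'Hôpital's rule (0/0) — plug in 2: top and bottom both hit zero, so differentiate each and retry. Expanding numerator and denominator to first order gives the same value — the rule automates exactly that.


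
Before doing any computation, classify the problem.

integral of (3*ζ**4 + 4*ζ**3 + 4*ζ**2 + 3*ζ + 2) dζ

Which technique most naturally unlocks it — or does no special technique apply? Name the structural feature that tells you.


Technique: no special technique — the integrand is a sum of constant multiples of powers of ζ — integrate term by term.


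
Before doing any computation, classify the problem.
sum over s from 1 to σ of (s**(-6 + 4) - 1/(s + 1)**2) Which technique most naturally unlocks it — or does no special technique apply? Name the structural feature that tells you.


Verdict: telescoping — this sum is a zipper: each term contributes s**(-6 + 4) and removes the next index's value, which the following term puts back, closing term by term.


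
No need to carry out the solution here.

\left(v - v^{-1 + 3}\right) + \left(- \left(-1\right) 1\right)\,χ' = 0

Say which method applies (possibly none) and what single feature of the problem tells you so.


Diagnosis: no special technique — solved for the derivative, no χ appears — this is antidifferentiation in v wearing ODE clothing.


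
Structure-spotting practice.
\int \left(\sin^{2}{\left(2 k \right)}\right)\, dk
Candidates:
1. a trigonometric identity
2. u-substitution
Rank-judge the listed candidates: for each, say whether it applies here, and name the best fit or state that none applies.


Diagnosis: a trigonometric identity — \sin^{2}{\left(2 k \right)} calls for power reduction: rewrite via double angles before any antiderivative is attempted.
- a trigonometric identity: yes, a natural case for it.
- u-substitution: no subexpression of the integrand pairs with its own derivative as a factor — individual terms may offer their own substitutions, but any change of variable covering the whole integral would have to be constructed from outside the expression.


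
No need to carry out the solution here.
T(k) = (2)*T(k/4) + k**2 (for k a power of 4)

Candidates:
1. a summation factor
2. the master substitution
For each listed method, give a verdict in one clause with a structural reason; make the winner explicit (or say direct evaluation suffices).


Technique: the master substitution — the recursive call is at index k/4 rather than a shift, a divide-and-conquer shape — substituting k = 4^m linearizes it.
- a summation factor: a divided-index call is outside the fixed-shift first-order family a summation factor normalizes.
- the master substitution — a fit — the right tool for this form.


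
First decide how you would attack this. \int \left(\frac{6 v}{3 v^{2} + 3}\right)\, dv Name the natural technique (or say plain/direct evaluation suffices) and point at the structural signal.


Verdict: u-substitution — structure check: outer function, inner expression 3 v^{2} + 3, inner derivative as a factor — the classic u = 3 v^{2} + 3 pattern.


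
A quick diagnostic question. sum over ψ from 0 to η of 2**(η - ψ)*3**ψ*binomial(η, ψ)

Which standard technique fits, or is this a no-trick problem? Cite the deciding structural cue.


Best approach: the binomial theorem — the summand is term ψ of a binomial expansion in 3 and 2; the whole sum is a single power.


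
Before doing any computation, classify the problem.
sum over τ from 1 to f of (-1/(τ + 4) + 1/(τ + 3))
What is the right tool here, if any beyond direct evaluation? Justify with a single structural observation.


Diagnosis: telescoping — the generic term is a one-step difference of 1/(τ + 3), so partial sums shortcut to endpoint evaluation.


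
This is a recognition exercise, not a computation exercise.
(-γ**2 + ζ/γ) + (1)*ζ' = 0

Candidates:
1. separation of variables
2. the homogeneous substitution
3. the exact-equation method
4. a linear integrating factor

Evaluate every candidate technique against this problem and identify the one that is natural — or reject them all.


Technique: a linear integrating factor — the unknown enters only to the first power against a nonzero forcing term — the integrating-factor template applies directly.
- separation of variables — no division isolates the independent variable from the unknown.
- the homogeneous substitution — the slope does not depend on the ratio of the variables alone.
- the exact-equation method — no potential function has this form as its differential, as written.
- a linear integrating factor: yes, a natural case for it.


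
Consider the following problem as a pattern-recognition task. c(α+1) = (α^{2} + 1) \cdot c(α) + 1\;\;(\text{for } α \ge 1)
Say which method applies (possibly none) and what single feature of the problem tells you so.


Verdict: a summation factor — rescale the sequence by the product of the weights α^{2} + 1 so far — the recurrence collapses to a plain running sum.


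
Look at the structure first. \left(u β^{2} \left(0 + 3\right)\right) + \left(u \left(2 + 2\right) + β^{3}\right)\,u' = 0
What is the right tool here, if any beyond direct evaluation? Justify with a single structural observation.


Method: the exact-equation method — equality of cross partials is the green light — assemble the potential function term by term.


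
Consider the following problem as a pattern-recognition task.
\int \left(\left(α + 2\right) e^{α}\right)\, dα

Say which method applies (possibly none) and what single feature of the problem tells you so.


Best approach: integration by parts — α + 2 dies after finitely many derivatives while e^{α} cycles under integration — the tabular/parts setup.


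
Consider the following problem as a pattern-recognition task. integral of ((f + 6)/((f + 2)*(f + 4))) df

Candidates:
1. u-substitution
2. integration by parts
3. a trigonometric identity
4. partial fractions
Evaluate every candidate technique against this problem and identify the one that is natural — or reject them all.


Method: partial fractions — the bottom factors while the top stays lower-degree — split into simple fractions and integrate piece by piece.
- u-substitution: no subexpression of the integrand pairs with its own derivative as a factor — individual terms may offer their own substitutions, but any change of variable covering the whole integral would have to be constructed from outside the expression.
- integration by parts — no split into a nonconstant polynomial times one of the standard kernels — exp, sine, or cosine of a linear argument, or a logarithm — applies here.
- a trigonometric identity — there is no trigonometric structure at all — the integrand carries no sine or cosine to rewrite.
- partial fractions: applies; the problem has the shape this method handles.


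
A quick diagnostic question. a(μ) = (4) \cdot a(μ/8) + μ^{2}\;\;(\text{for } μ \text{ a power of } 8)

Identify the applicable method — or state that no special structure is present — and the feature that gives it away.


Diagnosis: the master substitution — treat m = log base 8 of μ as the new clock: one recursion step advances m by one while μ scales by 8.


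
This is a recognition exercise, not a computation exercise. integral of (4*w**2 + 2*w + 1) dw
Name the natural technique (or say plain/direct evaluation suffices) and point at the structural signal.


Method: no special technique — a term-by-term power-rule job in w; no substitution or rearrangement earns its keep here.


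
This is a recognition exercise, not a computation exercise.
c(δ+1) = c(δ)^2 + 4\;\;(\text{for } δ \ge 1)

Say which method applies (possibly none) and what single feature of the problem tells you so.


Best approach: no special technique — the sequence value feeds back through itself nonlinearly — linear superposition fails, and every superposition-based closed form fails with it.


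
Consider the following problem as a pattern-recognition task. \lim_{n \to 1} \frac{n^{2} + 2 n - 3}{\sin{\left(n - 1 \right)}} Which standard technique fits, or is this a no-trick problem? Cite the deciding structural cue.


Diagnosis: l'Hôpital's rule (0/0) — substituting 1 gives 0 over 0; differentiate top and bottom once and re-evaluate. Known elementary limits would finish this too — the rule just bypasses the case analysis.


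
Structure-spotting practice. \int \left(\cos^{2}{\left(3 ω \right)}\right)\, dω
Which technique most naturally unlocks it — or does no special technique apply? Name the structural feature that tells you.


Method: a trigonometric identity — \cos^{2}{\left(3 ω \right)} carries an even exponent — trade it for double-angle cosines before integrating.


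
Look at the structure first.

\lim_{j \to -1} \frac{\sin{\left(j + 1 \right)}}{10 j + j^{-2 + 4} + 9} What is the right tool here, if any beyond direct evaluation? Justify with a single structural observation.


Technique: l'Hôpital's rule (0/0) — both numerator and denominator vanish at -1: the genuine 0/0 indeterminate that l'Hôpital exists for. One could equally expand both pieces locally and compare leading terms; the rule does that in one stroke.


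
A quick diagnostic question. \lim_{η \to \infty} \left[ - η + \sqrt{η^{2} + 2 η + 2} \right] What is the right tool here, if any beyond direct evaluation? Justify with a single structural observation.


Verdict: conjugate multiplication — this difference gives up after one conjugate multiplication — the radical structure cancels against its conjugate.


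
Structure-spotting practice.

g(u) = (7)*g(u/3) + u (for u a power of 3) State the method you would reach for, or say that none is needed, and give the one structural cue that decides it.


Best approach: the master substitution — recursion at u/3 is multiplicative in the index; logarithmic reindexing via u = 3^m linearizes it.


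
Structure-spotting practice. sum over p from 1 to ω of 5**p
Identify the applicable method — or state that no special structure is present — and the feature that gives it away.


Verdict: the geometric series formula — the ratio of consecutive terms is the constant 5, independent of the index — a geometric sum.


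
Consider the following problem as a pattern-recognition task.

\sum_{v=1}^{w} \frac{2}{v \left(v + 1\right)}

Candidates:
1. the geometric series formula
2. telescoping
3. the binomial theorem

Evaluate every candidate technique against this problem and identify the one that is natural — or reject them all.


Verdict: telescoping — \frac{2}{v \left(v + 1\right)} hides a difference of shifted reciprocals — decompose it and the middle of the sum vanishes.
- the geometric series formula: the ratio of consecutive terms depends on the index.
- telescoping — applicable, and directly so.
- the binomial theorem — there is no sum-raised-to-a-power identity hiding in these terms.


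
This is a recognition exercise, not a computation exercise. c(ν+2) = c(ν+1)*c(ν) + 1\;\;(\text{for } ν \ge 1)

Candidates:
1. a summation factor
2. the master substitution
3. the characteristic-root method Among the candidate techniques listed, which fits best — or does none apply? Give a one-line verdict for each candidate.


Verdict: no special technique — the unknown enters the rule nonlinearly, not as a weighted sum — no linear method is even well-posed.
- a summation factor — the recursion is nonlinear — outside the first-order linear family a summation factor addresses.
- the master substitution — the recursive argument is a shift of the index, not a fixed fraction of it.
- the characteristic-root method — the recursion is nonlinear in the sequence values, so no linear-modes ansatz applies.


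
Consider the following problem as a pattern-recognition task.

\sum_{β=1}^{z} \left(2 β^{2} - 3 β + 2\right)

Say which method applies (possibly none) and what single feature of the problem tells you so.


Diagnosis: no special technique — the sum is polynomial through and through; closed forms for each power of β finish it directly.


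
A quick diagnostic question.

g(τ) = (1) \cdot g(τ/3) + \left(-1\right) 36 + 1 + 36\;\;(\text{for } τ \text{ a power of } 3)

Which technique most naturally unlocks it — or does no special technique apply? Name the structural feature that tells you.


Diagnosis: the master substitution — the argument shrinks by the factor 3, so measure the index on a logarithmic scale and the recursion becomes a shift.


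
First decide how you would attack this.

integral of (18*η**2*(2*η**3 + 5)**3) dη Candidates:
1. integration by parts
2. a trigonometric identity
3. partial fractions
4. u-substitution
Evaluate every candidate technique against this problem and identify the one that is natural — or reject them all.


Method: u-substitution — the only nontrivial dependence routes through 2*η**3 + 5, whose derivative supplies the leftover factor up to a constant multiple — u = 2*η**3 + 5 flattens it. A patient expand-and-integrate also lands it; recognizing the inner expression is the shortcut.
- integration by parts — splitting off a factor buys nothing — the integrand integrates directly without parts.
- a trigonometric identity — no sine or cosine appears, so there is nothing for a trigonometric identity to act on.
- partial fractions: there is no rational-function structure to decompose.
- u-substitution: yes — fits the structure here.


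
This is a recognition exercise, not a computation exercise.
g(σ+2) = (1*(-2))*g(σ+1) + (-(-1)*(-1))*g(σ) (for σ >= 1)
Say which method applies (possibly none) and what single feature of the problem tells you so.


Method: the characteristic-root method — linear, homogeneous, constant coefficients: solutions of the form r^σ exist — find the roots of the characteristic polynomial.


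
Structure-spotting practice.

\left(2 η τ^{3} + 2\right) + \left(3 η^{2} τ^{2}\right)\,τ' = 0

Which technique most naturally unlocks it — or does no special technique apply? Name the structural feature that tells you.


Method: the exact-equation method — because the two cross partials coincide, the form is conservative as written — recover its potential in (η, τ).


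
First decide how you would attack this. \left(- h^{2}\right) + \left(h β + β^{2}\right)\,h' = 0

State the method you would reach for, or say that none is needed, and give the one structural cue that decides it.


Technique: the homogeneous substitution — scaling β and h together leaves the slope fixed — it depends only on h/β, so substitute the ratio. A Bernoulli substitution after rearrangement (possibly exchanging dependent and independent variable) is a fair alternative; the homogeneous route works on the equation as it stands.


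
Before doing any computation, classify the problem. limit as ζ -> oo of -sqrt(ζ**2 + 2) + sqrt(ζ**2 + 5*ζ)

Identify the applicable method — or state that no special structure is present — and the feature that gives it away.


Best approach: conjugate multiplication — turning the difference into a conjugate-rationalized ratio makes the limit readable.


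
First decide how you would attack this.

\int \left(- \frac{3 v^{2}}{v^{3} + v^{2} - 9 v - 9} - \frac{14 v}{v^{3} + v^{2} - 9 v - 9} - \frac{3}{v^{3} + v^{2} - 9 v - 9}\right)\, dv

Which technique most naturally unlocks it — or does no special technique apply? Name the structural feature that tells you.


Technique: partial fractions — the integrand is a proper rational function and its denominator v^{3} + v^{2} - 9 v - 9 factors into distinct pieces, so it splits into simple fractions.


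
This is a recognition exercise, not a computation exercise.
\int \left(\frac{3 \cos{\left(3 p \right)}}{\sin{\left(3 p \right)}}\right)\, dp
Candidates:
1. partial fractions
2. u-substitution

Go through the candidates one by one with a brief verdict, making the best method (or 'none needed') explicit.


Technique: u-substitution — the only nontrivial dependence routes through \sin{\left(3 p \right)}, whose derivative supplies the leftover factor up to a constant multiple — u = \sin{\left(3 p \right)} flattens it.
- partial fractions: the expression is not a ratio of polynomials that decomposes further.
- u-substitution — yes, a natural case for it.


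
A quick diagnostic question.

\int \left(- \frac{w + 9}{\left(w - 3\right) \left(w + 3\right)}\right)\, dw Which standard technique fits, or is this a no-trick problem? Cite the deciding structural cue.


Diagnosis: partial fractions — the bottom factors while the top stays lower-degree — split into simple fractions and integrate piece by piece.


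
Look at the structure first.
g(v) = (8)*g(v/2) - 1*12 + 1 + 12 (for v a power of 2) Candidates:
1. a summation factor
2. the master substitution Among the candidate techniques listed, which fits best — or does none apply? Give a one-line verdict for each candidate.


Method: the master substitution — the argument v/2 divides the index by 2; the standard v = 2^m substitution converts it to a constant-shift recurrence.
- a summation factor: a divided-index call is outside the fixed-shift first-order family a summation factor normalizes.
- the master substitution — applies; the problem has the shape this method handles.


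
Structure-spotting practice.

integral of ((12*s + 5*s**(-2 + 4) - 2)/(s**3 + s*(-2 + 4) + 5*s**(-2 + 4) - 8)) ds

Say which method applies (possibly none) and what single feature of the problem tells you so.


Method: partial fractions — the integrand is a proper rational function and its denominator (s**3 + s*(-2 + 4) + 5*s**(-2 + 4) - 8) factors into distinct pieces, so it splits into simple fractions.


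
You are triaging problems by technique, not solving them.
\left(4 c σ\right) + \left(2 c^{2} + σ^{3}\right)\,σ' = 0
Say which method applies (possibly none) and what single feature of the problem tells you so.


Technique: the exact-equation method — the compatibility test passes: the σ-derivative of 4 c σ matches the c-derivative of 2 c^{2} + σ^{3}, so integrate a potential.


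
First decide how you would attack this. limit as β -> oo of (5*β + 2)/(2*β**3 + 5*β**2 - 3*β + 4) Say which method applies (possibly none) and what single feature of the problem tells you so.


Technique: dominant-term comparison — divide by the highest power of β present: lower-order terms vanish and the dominant ratio remains. Differentiating the expression as a single quotient would eventually settle it as well; matching dominant growth settles it immediately.


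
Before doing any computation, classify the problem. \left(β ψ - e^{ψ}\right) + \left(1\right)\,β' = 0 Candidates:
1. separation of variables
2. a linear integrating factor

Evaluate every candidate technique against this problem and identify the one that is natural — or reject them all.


Method: a linear integrating factor — arrange it as β' + ψ·β = (the forcing term) and the integrating factor does the rest.
- separation of variables — no algebra isolates the independent variable on one side and the unknown on the other.
- a linear integrating factor — applies; the problem has the shape this method handles.


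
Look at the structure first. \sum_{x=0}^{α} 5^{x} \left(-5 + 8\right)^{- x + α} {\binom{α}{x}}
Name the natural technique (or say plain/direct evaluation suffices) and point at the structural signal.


Method: the binomial theorem — the binomial coefficients weight matched powers of 5 and (-5 + 8), which is exactly the expansion of a binomial power.


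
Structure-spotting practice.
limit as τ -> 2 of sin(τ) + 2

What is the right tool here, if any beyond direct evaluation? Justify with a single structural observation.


Technique: no special technique — the expression is continuous at 2 — substitute and evaluate; no indeterminate form appears.


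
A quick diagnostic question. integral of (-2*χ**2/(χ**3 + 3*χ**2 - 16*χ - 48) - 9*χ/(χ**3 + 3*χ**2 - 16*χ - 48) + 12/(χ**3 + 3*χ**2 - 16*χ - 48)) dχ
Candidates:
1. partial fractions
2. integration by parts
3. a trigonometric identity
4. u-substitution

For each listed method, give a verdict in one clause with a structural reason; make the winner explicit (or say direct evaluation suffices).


Technique: partial fractions — χ**3 + 3*χ**2 - 16*χ - 48 splits into linear pieces, so the quotient is a sum of simple fractions — decompose before integrating.
- partial fractions: yes, a natural case for it.
- integration by parts — the nonconstant-polynomial-times-standard-kernel pattern (an exp, sine, cosine, or logarithm partner) is absent.
- a trigonometric identity — with no trigonometric functions present, identity rewriting has no target.
- u-substitution: no subexpression of the integrand serves as a whole-integral substitution inner — individual terms may offer their own, but none carries its derivative as a factor of the full integrand; a working change of variable would have to be constructed from outside the expression.


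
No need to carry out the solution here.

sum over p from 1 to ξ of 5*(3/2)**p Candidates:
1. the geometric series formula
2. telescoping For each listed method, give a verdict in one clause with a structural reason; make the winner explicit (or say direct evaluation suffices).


Method: the geometric series formula — check a ratio of consecutive terms: it is 3/2, independent of the index, so the geometric formula closes the sum.
- the geometric series formula — applicable, and directly so.
- telescoping: neither a shifted-difference shape nor integer-spaced poles are present.


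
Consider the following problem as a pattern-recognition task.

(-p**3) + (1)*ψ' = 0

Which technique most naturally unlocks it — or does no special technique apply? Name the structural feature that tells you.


Technique: no special technique — solved for the derivative, ψ never appears on the right — this is a direct integration in p, not a differential-equations problem at heart.


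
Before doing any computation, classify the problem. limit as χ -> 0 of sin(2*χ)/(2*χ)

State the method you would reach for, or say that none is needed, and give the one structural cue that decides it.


Best approach: l'Hôpital's rule (0/0) — numerator and denominator both vanish at 0 — a genuine 0/0 form, which is exactly when l'Hôpital applies. One could equally expand both pieces locally and compare leading terms; the rule does that in one stroke.


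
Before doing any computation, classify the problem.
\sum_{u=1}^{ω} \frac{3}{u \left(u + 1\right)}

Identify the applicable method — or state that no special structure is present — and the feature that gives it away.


Method: telescoping — split \frac{3}{u \left(u + 1\right)} by partial fractions and the pieces are one function at shifted arguments — interior terms cancel.


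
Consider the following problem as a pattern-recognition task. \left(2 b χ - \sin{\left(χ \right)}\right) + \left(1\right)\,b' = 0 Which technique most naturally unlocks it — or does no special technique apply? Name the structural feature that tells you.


Diagnosis: a linear integrating factor — linear in the unknown with genuine forcing: multiply through by the exponential of the integrated coefficient and the left side closes into one derivative.


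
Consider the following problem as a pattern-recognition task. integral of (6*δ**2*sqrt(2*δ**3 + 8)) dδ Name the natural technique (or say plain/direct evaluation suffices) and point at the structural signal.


Diagnosis: u-substitution — gathered as a product, the integrand carries the factor 6*δ**2 — up to a constant, the derivative of the inner expression 2*δ**3 + 8 — so u = 2*δ**3 + 8 collapses the integral.


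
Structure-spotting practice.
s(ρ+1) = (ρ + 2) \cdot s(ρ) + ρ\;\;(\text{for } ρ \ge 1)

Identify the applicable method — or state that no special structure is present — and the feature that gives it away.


Best approach: a summation factor — with the index-dependent coefficient ρ + 2, dividing by the cumulative product turns the left side into a pure difference.


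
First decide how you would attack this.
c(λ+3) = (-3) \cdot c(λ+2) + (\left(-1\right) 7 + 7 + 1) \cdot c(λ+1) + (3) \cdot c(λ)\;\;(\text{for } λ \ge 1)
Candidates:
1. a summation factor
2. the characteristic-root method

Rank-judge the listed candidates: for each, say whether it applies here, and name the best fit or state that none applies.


Verdict: the characteristic-root method — every coefficient is a fixed number and the forcing is zero — substitute r^λ and read off the root equation.
- a summation factor — the recurrence reaches back more than one step, outside the first-order family a summation factor normalizes.
- the characteristic-root method — yes — fits the structure here.


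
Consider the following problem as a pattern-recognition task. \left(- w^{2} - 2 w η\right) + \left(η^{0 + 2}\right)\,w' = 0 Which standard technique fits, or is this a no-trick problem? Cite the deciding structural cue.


Best approach: the homogeneous substitution — the slope's numerator and denominator have matching total degree, so it depends only on w/η and the ratio substitution collapses it. Rearranged, this also fits the Bernoulli template directly; the homogeneous substitution reads the structure without the rearrangement.
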